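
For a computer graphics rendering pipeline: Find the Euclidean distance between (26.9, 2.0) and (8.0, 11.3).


dx=-18.9, dy=9.3
d^2 = (-18.9)^2 + 9.3^2 = 443.7
d = sqrt(443.7) = 21.0642

21.0642


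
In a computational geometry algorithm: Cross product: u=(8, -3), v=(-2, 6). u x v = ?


u x v = u_x*v_y - u_y*v_x = 8*6 - (-3)*(-2)
= 48 - 6 = 42

42


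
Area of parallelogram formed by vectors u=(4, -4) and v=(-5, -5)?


|u x v| = |4*(-5) - (-4)*(-5)|
= |(-20) - 20| = 40

40


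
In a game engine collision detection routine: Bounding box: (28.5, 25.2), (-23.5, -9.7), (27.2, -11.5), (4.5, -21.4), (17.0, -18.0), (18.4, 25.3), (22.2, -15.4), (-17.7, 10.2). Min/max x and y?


x range: [-23.5, 28.5]
y range: [-21.4, 25.3]
Bounding box: (-23.5,-21.4) to (28.5,25.3)

(-23.5,-21.4) to (28.5,25.3)


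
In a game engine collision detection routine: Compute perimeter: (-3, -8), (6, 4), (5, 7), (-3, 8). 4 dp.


Sides: (-3, -8)->(6, 4): sqrt(225) = 15, (6, 4)->(5, 7): sqrt(10) = 3.162278, (5, 7)->(-3, 8): sqrt(65) = 8.062258, (-3, 8)->(-3, -8): sqrt(256) = 16
Sum = 42.224536
Perimeter = 42.2245

42.2245


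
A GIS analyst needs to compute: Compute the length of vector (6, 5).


|u| = sqrt(6^2 + 5^2) = sqrt(61) = 7.8102

7.8102


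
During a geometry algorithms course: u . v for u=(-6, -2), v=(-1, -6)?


u . v = u_x*v_x + u_y*v_y = (-6)*(-1) + (-2)*(-6)
= 6 + 12 = 18

18


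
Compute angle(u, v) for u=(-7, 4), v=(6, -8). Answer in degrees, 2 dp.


u.v = -74, |u| = sqrt(65) = 8.0623, |v| = sqrt(100) = 10
cos(theta) = u.v/(|u||v|) = -74/sqrt(6500) = -0.917857
theta = acos(-0.917857) = 156.61 degrees

156.61 degrees


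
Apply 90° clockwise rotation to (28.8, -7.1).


90° CW: (x,y) -> (y, -x)
(28.8,-7.1) -> (-7.1, -28.8)

(-7.1, -28.8)


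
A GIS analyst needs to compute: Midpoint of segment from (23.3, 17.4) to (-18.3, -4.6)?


M = ((23.3+(-18.3))/2, (17.4+(-4.6))/2)
= (2.5, 6.4)

(2.5, 6.4)


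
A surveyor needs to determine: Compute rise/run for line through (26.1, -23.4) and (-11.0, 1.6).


slope = (y2-y1)/(x2-x1) = (1.6-(-23.4))/((-11)-26.1) = 25/(-37.1) = -0.6739

-0.6739


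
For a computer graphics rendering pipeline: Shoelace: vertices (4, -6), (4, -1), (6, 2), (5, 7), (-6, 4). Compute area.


Shoelace sum: (4*(-1) - 4*(-6)) + (4*2 - 6*(-1)) + (6*7 - 5*2) + (5*4 - (-6)*7) + ((-6)*(-6) - 4*4)
= 148
Area = |148|/2 = 74

74


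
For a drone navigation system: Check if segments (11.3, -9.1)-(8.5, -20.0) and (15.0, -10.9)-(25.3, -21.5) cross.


Cross products: d1=-20.68, d2=-162.63, d3=45.37, d4=187.32
d1*d2 < 0 and d3*d4 < 0? no

No, they don't intersect


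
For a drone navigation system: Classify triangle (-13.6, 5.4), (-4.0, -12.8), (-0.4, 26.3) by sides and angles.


Side lengths squared: AB^2=423.4, BC^2=1541.77, CA^2=611.05
Sorted: [423.4, 611.05, 1541.77]
By sides: Scalene, By angles: Obtuse

Scalene, Obtuse


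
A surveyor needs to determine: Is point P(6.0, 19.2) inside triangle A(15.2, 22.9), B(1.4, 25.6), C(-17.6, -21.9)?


Cross products: AB x AP = 75.9, BC x BP = 340.1, CA x CP = 290.8
All same sign? yes

Yes, inside


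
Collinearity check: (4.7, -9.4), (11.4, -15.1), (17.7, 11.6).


Cross product: (11.4-4.7)*(11.6-(-9.4)) - ((-15.1)-(-9.4))*(17.7-4.7)
= 214.8

No, not collinear


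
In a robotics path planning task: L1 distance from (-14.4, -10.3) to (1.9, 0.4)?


|(-14.4)-1.9| + |(-10.3)-0.4| = 16.3 + 10.7 = 27

27


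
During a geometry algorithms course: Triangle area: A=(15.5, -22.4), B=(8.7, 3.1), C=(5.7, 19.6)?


Area = |x_A(y_B-y_C) + x_B(y_C-y_A) + x_C(y_A-y_B)|/2
= |(-255.75) + 365.4 + (-145.35)|/2
= 35.7/2 = 17.85

17.85


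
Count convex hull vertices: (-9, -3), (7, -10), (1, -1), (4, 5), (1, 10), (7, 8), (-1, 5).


Convex hull vertices (CCW): (-9, -3), (7, -10), (7, 8), (1, 10)
Count = 4

4


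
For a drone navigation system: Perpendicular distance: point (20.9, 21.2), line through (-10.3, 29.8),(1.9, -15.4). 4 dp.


|cross product| = 1305.32
|line direction| = sqrt(2191.88) = 46.8175
Distance = 1305.32/sqrt(2191.88) = 27.881

27.881


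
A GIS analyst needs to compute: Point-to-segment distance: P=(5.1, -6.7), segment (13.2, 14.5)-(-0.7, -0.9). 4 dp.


Project P onto AB: t = 1 (clamped to [0,1])
Closest point on segment: (-0.7, -0.9)
Distance: 8.2024

8.2024


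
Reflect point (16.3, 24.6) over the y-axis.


Reflection over y-axis: (x,y) -> (-x,y)
(16.3, 24.6) -> (-16.3, 24.6)

(-16.3, 24.6)


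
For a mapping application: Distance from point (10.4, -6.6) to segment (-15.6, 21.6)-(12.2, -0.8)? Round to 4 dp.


Project P onto AB: t = 1 (clamped to [0,1])
Closest point on segment: (12.2, -0.8)
Distance: 6.0729

6.0729


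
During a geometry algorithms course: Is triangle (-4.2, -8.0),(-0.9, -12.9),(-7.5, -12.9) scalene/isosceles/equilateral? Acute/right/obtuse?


Side lengths squared: AB^2=34.9, BC^2=43.56, CA^2=34.9
Sorted: [34.9, 34.9, 43.56]
By sides: Isosceles, By angles: Acute

Isosceles, Acute


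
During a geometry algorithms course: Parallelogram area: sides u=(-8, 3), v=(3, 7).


|u x v| = |(-8)*7 - 3*3|
= |(-56) - 9| = 65

65


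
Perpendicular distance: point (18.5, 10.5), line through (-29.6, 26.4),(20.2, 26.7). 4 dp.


|cross product| = 806.25
|line direction| = sqrt(2480.13) = 49.8009
Distance = 806.25/sqrt(2480.13) = 16.1895

16.1895


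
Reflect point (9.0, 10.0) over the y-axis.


Reflection over y-axis: (x,y) -> (-x,y)
(9, 10) -> (-9, 10)

(-9, 10)


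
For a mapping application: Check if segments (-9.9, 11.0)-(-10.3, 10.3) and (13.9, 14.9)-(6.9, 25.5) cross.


Cross products: d1=279.58, d2=288.72, d3=15.1, d4=5.96
d1*d2 < 0 and d3*d4 < 0? no

No, they don't intersect


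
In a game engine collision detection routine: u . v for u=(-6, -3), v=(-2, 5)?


u . v = u_x*v_x + u_y*v_y = (-6)*(-2) + (-3)*5
= 12 + (-15) = -3

-3


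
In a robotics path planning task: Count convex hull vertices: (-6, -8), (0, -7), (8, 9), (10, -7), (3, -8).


Convex hull vertices (CCW): (-6, -8), (3, -8), (10, -7), (8, 9)
Count = 4

4


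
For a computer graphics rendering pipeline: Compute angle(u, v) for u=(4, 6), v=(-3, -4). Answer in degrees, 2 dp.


u.v = -36, |u| = sqrt(52) = 7.2111, |v| = sqrt(25) = 5
cos(theta) = u.v/(|u||v|) = -36/sqrt(1300) = -0.99846
theta = acos(-0.99846) = 176.82 degrees

176.82 degrees


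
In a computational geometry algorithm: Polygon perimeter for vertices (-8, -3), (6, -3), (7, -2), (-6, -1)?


Sides: (-8, -3)->(6, -3): sqrt(196) = 14, (6, -3)->(7, -2): sqrt(2) = 1.414214, (7, -2)->(-6, -1): sqrt(170) = 13.038405, (-6, -1)->(-8, -3): sqrt(8) = 2.828427
Sum = 31.281046
Perimeter = 31.281

31.281


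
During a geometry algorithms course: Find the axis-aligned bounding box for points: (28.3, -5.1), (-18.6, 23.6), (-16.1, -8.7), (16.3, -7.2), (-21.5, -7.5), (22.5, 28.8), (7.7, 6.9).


x range: [-21.5, 28.3]
y range: [-8.7, 28.8]
Bounding box: (-21.5,-8.7) to (28.3,28.8)

(-21.5,-8.7) to (28.3,28.8)


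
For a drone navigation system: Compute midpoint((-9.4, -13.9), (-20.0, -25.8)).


M = (((-9.4)+(-20))/2, ((-13.9)+(-25.8))/2)
= (-14.7, -19.85)

(-14.7, -19.85)


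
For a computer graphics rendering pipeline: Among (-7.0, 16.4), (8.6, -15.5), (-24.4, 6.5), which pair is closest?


d(P0,P1) = 35.5101, d(P0,P2) = 20.0192, d(P1,P2) = 39.6611
Closest: P0 and P2

Closest pair: (-7.0, 16.4) and (-24.4, 6.5), distance = 20.0192


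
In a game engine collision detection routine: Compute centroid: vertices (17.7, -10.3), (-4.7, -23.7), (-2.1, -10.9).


Centroid = ((x_A+x_B+x_C)/3, (y_A+y_B+y_C)/3)
= ((17.7+(-4.7)+(-2.1))/3, ((-10.3)+(-23.7)+(-10.9))/3)
= (3.6333, -14.9667)

(3.6333, -14.9667)


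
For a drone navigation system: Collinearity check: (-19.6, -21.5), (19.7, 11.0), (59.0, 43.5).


Cross product: (19.7-(-19.6))*(43.5-(-21.5)) - (11-(-21.5))*(59-(-19.6))
= 0

Yes, collinear


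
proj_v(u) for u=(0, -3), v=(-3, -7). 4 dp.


u.v = 21, |v| = sqrt(58) = 7.6158
Scalar projection = u.v / |v| = 21 / sqrt(58) = 2.7574

2.7574


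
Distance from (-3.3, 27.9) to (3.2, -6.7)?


dx=6.5, dy=-34.6
d^2 = 6.5^2 + (-34.6)^2 = 1239.41
d = sqrt(1239.41) = 35.2053

35.2053


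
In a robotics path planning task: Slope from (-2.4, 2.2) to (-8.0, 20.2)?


slope = (y2-y1)/(x2-x1) = (20.2-2.2)/((-8)-(-2.4)) = 18/(-5.6) = -3.2143

-3.2143


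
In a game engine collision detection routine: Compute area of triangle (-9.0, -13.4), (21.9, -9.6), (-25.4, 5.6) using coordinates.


Area = |x_A(y_B-y_C) + x_B(y_C-y_A) + x_C(y_A-y_B)|/2
= |136.8 + 416.1 + 96.52|/2
= 649.42/2 = 324.71

324.71


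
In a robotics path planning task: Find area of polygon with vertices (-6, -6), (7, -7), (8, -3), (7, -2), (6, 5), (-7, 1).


Shoelace sum: ((-6)*(-7) - 7*(-6)) + (7*(-3) - 8*(-7)) + (8*(-2) - 7*(-3)) + (7*5 - 6*(-2)) + (6*1 - (-7)*5) + ((-7)*(-6) - (-6)*1)
= 260
Area = |260|/2 = 130

130


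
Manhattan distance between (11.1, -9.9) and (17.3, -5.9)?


|11.1-17.3| + |(-9.9)-(-5.9)| = 6.2 + 4 = 10.2

10.2


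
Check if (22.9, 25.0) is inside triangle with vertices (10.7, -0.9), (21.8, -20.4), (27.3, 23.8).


Cross products: AB x AP = 525.39, BC x BP = 201.08, CA x CP = -128.6
All same sign? no

No, outside


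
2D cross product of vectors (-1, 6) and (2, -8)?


u x v = u_x*v_y - u_y*v_x = (-1)*(-8) - 6*2
= 8 - 12 = -4

-4


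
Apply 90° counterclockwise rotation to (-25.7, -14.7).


90° CCW: (x,y) -> (-y, x)
(-25.7,-14.7) -> (14.7, -25.7)

(14.7, -25.7)


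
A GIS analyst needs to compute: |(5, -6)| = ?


|u| = sqrt(5^2 + (-6)^2) = sqrt(61) = 7.8102

7.8102


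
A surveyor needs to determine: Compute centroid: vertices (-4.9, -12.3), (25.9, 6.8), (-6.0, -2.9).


Centroid = ((x_A+x_B+x_C)/3, (y_A+y_B+y_C)/3)
= (((-4.9)+25.9+(-6))/3, ((-12.3)+6.8+(-2.9))/3)
= (5, -2.8)

(5, -2.8)


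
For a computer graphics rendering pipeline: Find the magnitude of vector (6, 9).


|u| = sqrt(6^2 + 9^2) = sqrt(117) = 10.8167

10.8167


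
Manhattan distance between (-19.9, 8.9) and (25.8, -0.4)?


|(-19.9)-25.8| + |8.9-(-0.4)| = 45.7 + 9.3 = 55

55


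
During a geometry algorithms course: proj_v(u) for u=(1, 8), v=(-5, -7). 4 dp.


u.v = -61, |v| = sqrt(74) = 8.6023
Scalar projection = u.v / |v| = -61 / sqrt(74) = -7.0911

-7.0911


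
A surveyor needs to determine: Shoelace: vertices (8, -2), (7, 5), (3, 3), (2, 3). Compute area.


Shoelace sum: (8*5 - 7*(-2)) + (7*3 - 3*5) + (3*3 - 2*3) + (2*(-2) - 8*3)
= 35
Area = |35|/2 = 17.5

17.5


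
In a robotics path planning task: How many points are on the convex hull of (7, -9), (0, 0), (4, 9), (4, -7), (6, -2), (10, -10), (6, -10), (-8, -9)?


Convex hull vertices (CCW): (-8, -9), (6, -10), (10, -10), (4, 9)
Count = 4

4


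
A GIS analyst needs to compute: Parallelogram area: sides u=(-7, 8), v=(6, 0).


|u x v| = |(-7)*0 - 8*6|
= |0 - 48| = 48

48


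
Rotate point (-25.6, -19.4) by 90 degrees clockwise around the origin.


90° CW: (x,y) -> (y, -x)
(-25.6,-19.4) -> (-19.4, 25.6)

(-19.4, 25.6)


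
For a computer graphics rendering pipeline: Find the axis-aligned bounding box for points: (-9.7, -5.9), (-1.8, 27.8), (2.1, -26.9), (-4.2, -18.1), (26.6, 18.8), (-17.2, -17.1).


x range: [-17.2, 26.6]
y range: [-26.9, 27.8]
Bounding box: (-17.2,-26.9) to (26.6,27.8)

(-17.2,-26.9) to (26.6,27.8)


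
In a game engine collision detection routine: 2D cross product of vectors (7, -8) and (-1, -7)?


u x v = u_x*v_y - u_y*v_x = 7*(-7) - (-8)*(-1)
= (-49) - 8 = -57

-57


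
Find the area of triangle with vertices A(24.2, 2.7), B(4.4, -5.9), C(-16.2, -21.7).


Area = |x_A(y_B-y_C) + x_B(y_C-y_A) + x_C(y_A-y_B)|/2
= |382.36 + (-107.36) + (-139.32)|/2
= 135.68/2 = 67.84

67.84


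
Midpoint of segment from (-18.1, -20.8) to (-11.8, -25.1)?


M = (((-18.1)+(-11.8))/2, ((-20.8)+(-25.1))/2)
= (-14.95, -22.95)

(-14.95, -22.95)


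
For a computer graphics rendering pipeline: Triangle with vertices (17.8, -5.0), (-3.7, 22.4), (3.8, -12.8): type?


Side lengths squared: AB^2=1213.01, BC^2=1295.29, CA^2=256.84
Sorted: [256.84, 1213.01, 1295.29]
By sides: Scalene, By angles: Acute

Scalene, Acute


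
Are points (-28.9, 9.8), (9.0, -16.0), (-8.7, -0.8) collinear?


Cross product: (9-(-28.9))*((-0.8)-9.8) - ((-16)-9.8)*((-8.7)-(-28.9))
= 119.42

No, not collinear


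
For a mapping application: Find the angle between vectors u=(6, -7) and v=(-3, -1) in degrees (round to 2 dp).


u.v = -11, |u| = sqrt(85) = 9.2195, |v| = sqrt(10) = 3.1623
cos(theta) = u.v/(|u||v|) = -11/sqrt(850) = -0.377297
theta = acos(-0.377297) = 112.17 degrees

112.17 degrees


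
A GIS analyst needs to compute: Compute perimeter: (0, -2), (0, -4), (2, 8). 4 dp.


Sides: (0, -2)->(0, -4): sqrt(4) = 2, (0, -4)->(2, 8): sqrt(148) = 12.165525, (2, 8)->(0, -2): sqrt(104) = 10.198039
Sum = 24.363564
Perimeter = 24.3636

24.3636


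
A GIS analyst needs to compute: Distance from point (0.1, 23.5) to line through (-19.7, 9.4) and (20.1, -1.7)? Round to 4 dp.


|cross product| = 780.96
|line direction| = sqrt(1707.25) = 41.3189
Distance = 780.96/sqrt(1707.25) = 18.9008

18.9008


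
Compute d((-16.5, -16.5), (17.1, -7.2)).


dx=33.6, dy=9.3
d^2 = 33.6^2 + 9.3^2 = 1215.45
d = sqrt(1215.45) = 34.8633

34.8633


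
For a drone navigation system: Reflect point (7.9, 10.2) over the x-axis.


Reflection over x-axis: (x,y) -> (x,-y)
(7.9, 10.2) -> (7.9, -10.2)

(7.9, -10.2)


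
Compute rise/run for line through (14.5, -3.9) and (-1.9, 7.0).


slope = (y2-y1)/(x2-x1) = (7-(-3.9))/((-1.9)-14.5) = 10.9/(-16.4) = -0.6646

-0.6646


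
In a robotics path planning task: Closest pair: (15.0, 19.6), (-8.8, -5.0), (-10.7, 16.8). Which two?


d(P0,P1) = 34.2286, d(P0,P2) = 25.8521, d(P1,P2) = 21.8826
Closest: P1 and P2

Closest pair: (-8.8, -5.0) and (-10.7, 16.8), distance = 21.8826


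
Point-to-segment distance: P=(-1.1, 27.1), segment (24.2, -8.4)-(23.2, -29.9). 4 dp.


Project P onto AB: t = 0 (clamped to [0,1])
Closest point on segment: (24.2, -8.4)
Distance: 43.5929

43.5929


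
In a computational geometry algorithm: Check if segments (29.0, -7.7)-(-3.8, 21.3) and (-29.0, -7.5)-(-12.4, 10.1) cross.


Cross products: d1=-1024.12, d2=34.56, d3=1675.44, d4=616.76
d1*d2 < 0 and d3*d4 < 0? no

No, they don't intersect


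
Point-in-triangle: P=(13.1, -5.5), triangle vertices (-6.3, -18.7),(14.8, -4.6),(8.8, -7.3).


Cross products: AB x AP = 4.98, BC x BP = 0.81, CA x CP = 21.84
All same sign? yes

Yes, inside


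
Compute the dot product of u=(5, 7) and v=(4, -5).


u . v = u_x*v_x + u_y*v_y = 5*4 + 7*(-5)
= 20 + (-35) = -15

-15


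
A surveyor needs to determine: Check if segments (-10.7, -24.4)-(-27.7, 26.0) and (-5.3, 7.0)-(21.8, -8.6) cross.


Cross products: d1=-935.18, d2=165.46, d3=-805.96, d4=-1906.6
d1*d2 < 0 and d3*d4 < 0? no

No, they don't intersect


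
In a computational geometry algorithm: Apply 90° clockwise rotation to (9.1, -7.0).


90° CW: (x,y) -> (y, -x)
(9.1,-7) -> (-7, -9.1)

(-7, -9.1)


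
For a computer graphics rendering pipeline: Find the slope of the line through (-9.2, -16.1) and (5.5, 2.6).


slope = (y2-y1)/(x2-x1) = (2.6-(-16.1))/(5.5-(-9.2)) = 18.7/14.7 = 1.2721

1.2721


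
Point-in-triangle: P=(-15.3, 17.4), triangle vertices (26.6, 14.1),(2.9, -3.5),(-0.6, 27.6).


Cross products: AB x AP = -815.65, BC x BP = 492.87, CA x CP = -475.89
All same sign? no

No, outside


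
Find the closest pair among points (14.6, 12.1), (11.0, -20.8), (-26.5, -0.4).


d(P0,P1) = 33.0964, d(P0,P2) = 42.9588, d(P1,P2) = 42.6897
Closest: P0 and P1

Closest pair: (14.6, 12.1) and (11.0, -20.8), distance = 33.0964


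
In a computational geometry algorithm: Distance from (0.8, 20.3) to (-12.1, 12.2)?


dx=-12.9, dy=-8.1
d^2 = (-12.9)^2 + (-8.1)^2 = 232.02
d = sqrt(232.02) = 15.2322

15.2322


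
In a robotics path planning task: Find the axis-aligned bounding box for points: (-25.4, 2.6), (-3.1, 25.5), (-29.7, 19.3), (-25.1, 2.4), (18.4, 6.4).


x range: [-29.7, 18.4]
y range: [2.4, 25.5]
Bounding box: (-29.7,2.4) to (18.4,25.5)

(-29.7,2.4) to (18.4,25.5)


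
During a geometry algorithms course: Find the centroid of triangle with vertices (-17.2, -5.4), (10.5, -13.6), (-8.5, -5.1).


Centroid = ((x_A+x_B+x_C)/3, (y_A+y_B+y_C)/3)
= (((-17.2)+10.5+(-8.5))/3, ((-5.4)+(-13.6)+(-5.1))/3)
= (-5.0667, -8.0333)

(-5.0667, -8.0333)


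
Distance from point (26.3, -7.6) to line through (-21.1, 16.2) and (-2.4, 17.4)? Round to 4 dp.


|cross product| = 501.94
|line direction| = sqrt(351.13) = 18.7385
Distance = 501.94/sqrt(351.13) = 26.7866

26.7866


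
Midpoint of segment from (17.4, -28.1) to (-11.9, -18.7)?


M = ((17.4+(-11.9))/2, ((-28.1)+(-18.7))/2)
= (2.75, -23.4)

(2.75, -23.4)


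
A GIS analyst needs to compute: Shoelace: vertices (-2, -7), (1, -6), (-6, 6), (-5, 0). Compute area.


Shoelace sum: ((-2)*(-6) - 1*(-7)) + (1*6 - (-6)*(-6)) + ((-6)*0 - (-5)*6) + ((-5)*(-7) - (-2)*0)
= 54
Area = |54|/2 = 27

27


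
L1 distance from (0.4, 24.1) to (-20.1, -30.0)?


|0.4-(-20.1)| + |24.1-(-30)| = 20.5 + 54.1 = 74.6

74.6


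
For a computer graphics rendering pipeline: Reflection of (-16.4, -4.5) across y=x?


Reflection over y=x: (x,y) -> (y,x)
(-16.4, -4.5) -> (-4.5, -16.4)

(-4.5, -16.4)


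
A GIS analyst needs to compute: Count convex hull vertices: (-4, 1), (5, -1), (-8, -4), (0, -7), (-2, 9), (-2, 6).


Convex hull vertices (CCW): (-8, -4), (0, -7), (5, -1), (-2, 9)
Count = 4

4


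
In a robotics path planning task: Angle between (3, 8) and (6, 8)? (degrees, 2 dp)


u.v = 82, |u| = sqrt(73) = 8.544, |v| = sqrt(100) = 10
cos(theta) = u.v/(|u||v|) = 82/sqrt(7300) = 0.959737
theta = acos(0.959737) = 16.31 degrees

16.31 degrees


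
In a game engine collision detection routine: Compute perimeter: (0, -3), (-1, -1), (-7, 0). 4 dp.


Sides: (0, -3)->(-1, -1): sqrt(5) = 2.236068, (-1, -1)->(-7, 0): sqrt(37) = 6.082763, (-7, 0)->(0, -3): sqrt(58) = 7.615773
Sum = 15.934604
Perimeter = 15.9346

15.9346


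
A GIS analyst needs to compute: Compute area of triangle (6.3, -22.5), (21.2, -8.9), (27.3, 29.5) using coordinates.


Area = |x_A(y_B-y_C) + x_B(y_C-y_A) + x_C(y_A-y_B)|/2
= |(-241.92) + 1102.4 + (-371.28)|/2
= 489.2/2 = 244.6

244.6


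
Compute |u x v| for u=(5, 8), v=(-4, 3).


|u x v| = |5*3 - 8*(-4)|
= |15 - (-32)| = 47

47


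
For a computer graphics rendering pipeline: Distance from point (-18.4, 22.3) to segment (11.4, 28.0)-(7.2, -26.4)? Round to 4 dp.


Project P onto AB: t = 0.1462 (clamped to [0,1])
Closest point on segment: (10.786, 20.0467)
Distance: 29.2728

29.2728


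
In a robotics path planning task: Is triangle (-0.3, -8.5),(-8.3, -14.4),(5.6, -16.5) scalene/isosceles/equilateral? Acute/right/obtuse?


Side lengths squared: AB^2=98.81, BC^2=197.62, CA^2=98.81
Sorted: [98.81, 98.81, 197.62]
By sides: Isosceles, By angles: Right

Isosceles, Right


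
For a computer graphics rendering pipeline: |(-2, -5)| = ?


|u| = sqrt((-2)^2 + (-5)^2) = sqrt(29) = 5.3852

5.3852


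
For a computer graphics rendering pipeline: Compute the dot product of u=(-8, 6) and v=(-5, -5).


u . v = u_x*v_x + u_y*v_y = (-8)*(-5) + 6*(-5)
= 40 + (-30) = 10

10


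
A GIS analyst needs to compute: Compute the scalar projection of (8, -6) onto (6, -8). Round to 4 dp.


u.v = 96, |v| = sqrt(100) = 10
Scalar projection = u.v / |v| = 96 / sqrt(100) = 9.6

9.6


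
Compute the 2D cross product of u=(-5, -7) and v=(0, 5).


u x v = u_x*v_y - u_y*v_x = (-5)*5 - (-7)*0
= (-25) - 0 = -25

-25


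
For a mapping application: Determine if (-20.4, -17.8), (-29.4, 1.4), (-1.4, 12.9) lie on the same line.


Cross product: ((-29.4)-(-20.4))*(12.9-(-17.8)) - (1.4-(-17.8))*((-1.4)-(-20.4))
= -641.1

No, not collinear


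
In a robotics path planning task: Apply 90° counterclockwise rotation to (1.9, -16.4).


90° CCW: (x,y) -> (-y, x)
(1.9,-16.4) -> (16.4, 1.9)

(16.4, 1.9)


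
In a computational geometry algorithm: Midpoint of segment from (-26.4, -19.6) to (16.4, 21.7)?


M = (((-26.4)+16.4)/2, ((-19.6)+21.7)/2)
= (-5, 1.05)

(-5, 1.05)


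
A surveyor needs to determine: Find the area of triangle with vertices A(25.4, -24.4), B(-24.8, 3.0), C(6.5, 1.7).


Area = |x_A(y_B-y_C) + x_B(y_C-y_A) + x_C(y_A-y_B)|/2
= |33.02 + (-647.28) + (-178.1)|/2
= 792.36/2 = 396.18

396.18


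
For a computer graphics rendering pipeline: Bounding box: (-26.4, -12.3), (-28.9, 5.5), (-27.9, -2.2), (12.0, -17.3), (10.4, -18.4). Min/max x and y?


x range: [-28.9, 12]
y range: [-18.4, 5.5]
Bounding box: (-28.9,-18.4) to (12,5.5)

(-28.9,-18.4) to (12,5.5)


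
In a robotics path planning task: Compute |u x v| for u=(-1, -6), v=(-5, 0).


|u x v| = |(-1)*0 - (-6)*(-5)|
= |0 - 30| = 30

30


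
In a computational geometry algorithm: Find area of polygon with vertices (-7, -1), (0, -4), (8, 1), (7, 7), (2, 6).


Shoelace sum: ((-7)*(-4) - 0*(-1)) + (0*1 - 8*(-4)) + (8*7 - 7*1) + (7*6 - 2*7) + (2*(-1) - (-7)*6)
= 177
Area = |177|/2 = 88.5

88.5


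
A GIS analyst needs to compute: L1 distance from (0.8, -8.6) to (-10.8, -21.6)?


|0.8-(-10.8)| + |(-8.6)-(-21.6)| = 11.6 + 13 = 24.6

24.6


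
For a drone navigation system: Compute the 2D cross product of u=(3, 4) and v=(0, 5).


u x v = u_x*v_y - u_y*v_x = 3*5 - 4*0
= 15 - 0 = 15

15


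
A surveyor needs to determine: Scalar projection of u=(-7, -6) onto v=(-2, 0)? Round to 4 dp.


u.v = 14, |v| = sqrt(4) = 2
Scalar projection = u.v / |v| = 14 / sqrt(4) = 7

7


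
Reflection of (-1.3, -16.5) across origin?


Reflection over origin: (x,y) -> (-x,-y)
(-1.3, -16.5) -> (1.3, 16.5)

(1.3, 16.5)


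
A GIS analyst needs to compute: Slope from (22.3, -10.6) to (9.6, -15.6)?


slope = (y2-y1)/(x2-x1) = ((-15.6)-(-10.6))/(9.6-22.3) = (-5)/(-12.7) = 0.3937

0.3937


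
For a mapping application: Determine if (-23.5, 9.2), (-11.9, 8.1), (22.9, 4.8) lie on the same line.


Cross product: ((-11.9)-(-23.5))*(4.8-9.2) - (8.1-9.2)*(22.9-(-23.5))
= 0

Yes, collinear


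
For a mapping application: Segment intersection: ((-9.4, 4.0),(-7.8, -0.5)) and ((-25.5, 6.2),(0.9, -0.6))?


Cross products: d1=51.4, d2=-56.52, d3=-68.93, d4=38.99
d1*d2 < 0 and d3*d4 < 0? yes

Yes, they intersect


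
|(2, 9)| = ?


|u| = sqrt(2^2 + 9^2) = sqrt(85) = 9.2195

9.2195


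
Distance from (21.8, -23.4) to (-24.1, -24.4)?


dx=-45.9, dy=-1
d^2 = (-45.9)^2 + (-1)^2 = 2107.81
d = sqrt(2107.81) = 45.9109

45.9109


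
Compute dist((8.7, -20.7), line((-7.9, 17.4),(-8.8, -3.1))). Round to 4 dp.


|cross product| = 374.59
|line direction| = sqrt(421.06) = 20.5197
Distance = 374.59/sqrt(421.06) = 18.2551

18.2551


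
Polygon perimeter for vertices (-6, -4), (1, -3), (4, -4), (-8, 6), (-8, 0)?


Sides: (-6, -4)->(1, -3): sqrt(50) = 7.071068, (1, -3)->(4, -4): sqrt(10) = 3.162278, (4, -4)->(-8, 6): sqrt(244) = 15.620499, (-8, 6)->(-8, 0): sqrt(36) = 6, (-8, 0)->(-6, -4): sqrt(20) = 4.472136
Sum = 36.325981
Perimeter = 36.326

36.326


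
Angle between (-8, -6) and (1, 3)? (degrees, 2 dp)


u.v = -26, |u| = sqrt(100) = 10, |v| = sqrt(10) = 3.1623
cos(theta) = u.v/(|u||v|) = -26/sqrt(1000) = -0.822192
theta = acos(-0.822192) = 145.3 degrees

145.3 degrees


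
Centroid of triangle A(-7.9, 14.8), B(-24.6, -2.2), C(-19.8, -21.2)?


Centroid = ((x_A+x_B+x_C)/3, (y_A+y_B+y_C)/3)
= (((-7.9)+(-24.6)+(-19.8))/3, (14.8+(-2.2)+(-21.2))/3)
= (-17.4333, -2.8667)

(-17.4333, -2.8667)


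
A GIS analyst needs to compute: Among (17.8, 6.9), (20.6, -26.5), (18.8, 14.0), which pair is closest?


d(P0,P1) = 33.5172, d(P0,P2) = 7.1701, d(P1,P2) = 40.54
Closest: P0 and P2

Closest pair: (17.8, 6.9) and (18.8, 14.0), distance = 7.1701


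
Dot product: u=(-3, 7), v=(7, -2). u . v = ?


u . v = u_x*v_x + u_y*v_y = (-3)*7 + 7*(-2)
= (-21) + (-14) = -35

-35


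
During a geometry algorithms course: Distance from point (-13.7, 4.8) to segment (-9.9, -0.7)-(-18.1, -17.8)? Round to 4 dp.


Project P onto AB: t = 0 (clamped to [0,1])
Closest point on segment: (-9.9, -0.7)
Distance: 6.6851

6.6851


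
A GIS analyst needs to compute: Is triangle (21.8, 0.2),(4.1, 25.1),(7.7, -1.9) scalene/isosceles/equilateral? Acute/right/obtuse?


Side lengths squared: AB^2=933.3, BC^2=741.96, CA^2=203.22
Sorted: [203.22, 741.96, 933.3]
By sides: Scalene, By angles: Acute

Scalene, Acute


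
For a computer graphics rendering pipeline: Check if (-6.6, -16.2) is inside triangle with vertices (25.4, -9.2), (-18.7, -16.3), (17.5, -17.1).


Cross products: AB x AP = 81.5, BC x BP = 13.3, CA x CP = 197.5
All same sign? yes

Yes, inside


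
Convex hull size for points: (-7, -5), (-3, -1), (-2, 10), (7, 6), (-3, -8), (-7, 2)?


Convex hull vertices (CCW): (-7, -5), (-3, -8), (7, 6), (-2, 10), (-7, 2)
Count = 5

5


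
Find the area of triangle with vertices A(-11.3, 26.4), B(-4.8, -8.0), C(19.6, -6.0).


Area = |x_A(y_B-y_C) + x_B(y_C-y_A) + x_C(y_A-y_B)|/2
= |22.6 + 155.52 + 674.24|/2
= 852.36/2 = 426.18

426.18


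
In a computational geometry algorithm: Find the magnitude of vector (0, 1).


|u| = sqrt(0^2 + 1^2) = sqrt(1) = 1

1


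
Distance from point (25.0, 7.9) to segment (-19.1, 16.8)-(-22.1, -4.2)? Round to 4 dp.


Project P onto AB: t = 0.1213 (clamped to [0,1])
Closest point on segment: (-19.464, 14.252)
Distance: 44.9154

44.9154


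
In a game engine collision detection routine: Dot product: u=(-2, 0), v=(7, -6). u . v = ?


u . v = u_x*v_x + u_y*v_y = (-2)*7 + 0*(-6)
= (-14) + 0 = -14

-14


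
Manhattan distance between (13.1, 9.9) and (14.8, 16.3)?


|13.1-14.8| + |9.9-16.3| = 1.7 + 6.4 = 8.1

8.1


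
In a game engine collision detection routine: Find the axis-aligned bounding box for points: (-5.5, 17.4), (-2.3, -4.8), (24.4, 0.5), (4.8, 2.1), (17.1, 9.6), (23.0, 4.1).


x range: [-5.5, 24.4]
y range: [-4.8, 17.4]
Bounding box: (-5.5,-4.8) to (24.4,17.4)

(-5.5,-4.8) to (24.4,17.4)


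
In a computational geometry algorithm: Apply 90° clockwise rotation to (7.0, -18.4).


90° CW: (x,y) -> (y, -x)
(7,-18.4) -> (-18.4, -7)

(-18.4, -7)


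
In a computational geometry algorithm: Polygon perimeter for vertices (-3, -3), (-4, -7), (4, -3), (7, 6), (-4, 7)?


Sides: (-3, -3)->(-4, -7): sqrt(17) = 4.123106, (-4, -7)->(4, -3): sqrt(80) = 8.944272, (4, -3)->(7, 6): sqrt(90) = 9.486833, (7, 6)->(-4, 7): sqrt(122) = 11.045361, (-4, 7)->(-3, -3): sqrt(101) = 10.049876
Sum = 43.649448
Perimeter = 43.6494

43.6494


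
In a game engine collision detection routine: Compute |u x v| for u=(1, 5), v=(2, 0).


|u x v| = |1*0 - 5*2|
= |0 - 10| = 10

10


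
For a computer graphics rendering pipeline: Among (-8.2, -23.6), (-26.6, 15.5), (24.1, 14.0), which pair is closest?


d(P0,P1) = 43.2131, d(P0,P2) = 49.5686, d(P1,P2) = 50.7222
Closest: P0 and P1

Closest pair: (-8.2, -23.6) and (-26.6, 15.5), distance = 43.2131


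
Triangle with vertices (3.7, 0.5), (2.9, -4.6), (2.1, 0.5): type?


Side lengths squared: AB^2=26.65, BC^2=26.65, CA^2=2.56
Sorted: [2.56, 26.65, 26.65]
By sides: Isosceles, By angles: Acute

Isosceles, Acute


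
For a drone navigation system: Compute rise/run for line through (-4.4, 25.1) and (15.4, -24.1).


slope = (y2-y1)/(x2-x1) = ((-24.1)-25.1)/(15.4-(-4.4)) = (-49.2)/19.8 = -2.4848

-2.4848


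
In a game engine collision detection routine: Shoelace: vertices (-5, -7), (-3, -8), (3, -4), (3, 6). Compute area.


Shoelace sum: ((-5)*(-8) - (-3)*(-7)) + ((-3)*(-4) - 3*(-8)) + (3*6 - 3*(-4)) + (3*(-7) - (-5)*6)
= 94
Area = |94|/2 = 47

47


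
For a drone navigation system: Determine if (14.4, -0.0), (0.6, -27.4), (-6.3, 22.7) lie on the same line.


Cross product: (0.6-14.4)*(22.7-0) - ((-27.4)-0)*((-6.3)-14.4)
= -880.44

No, not collinear


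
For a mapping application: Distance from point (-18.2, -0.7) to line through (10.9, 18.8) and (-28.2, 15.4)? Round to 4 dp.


|cross product| = 663.51
|line direction| = sqrt(1540.37) = 39.2475
Distance = 663.51/sqrt(1540.37) = 16.9058

16.9058


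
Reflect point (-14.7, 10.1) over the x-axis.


Reflection over x-axis: (x,y) -> (x,-y)
(-14.7, 10.1) -> (-14.7, -10.1)

(-14.7, -10.1)


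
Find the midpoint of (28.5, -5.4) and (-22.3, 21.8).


M = ((28.5+(-22.3))/2, ((-5.4)+21.8)/2)
= (3.1, 8.2)

(3.1, 8.2)


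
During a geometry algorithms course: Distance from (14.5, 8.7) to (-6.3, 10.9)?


dx=-20.8, dy=2.2
d^2 = (-20.8)^2 + 2.2^2 = 437.48
d = sqrt(437.48) = 20.916

20.916


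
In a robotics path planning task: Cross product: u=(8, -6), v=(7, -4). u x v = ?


u x v = u_x*v_y - u_y*v_x = 8*(-4) - (-6)*7
= (-32) - (-42) = 10

10


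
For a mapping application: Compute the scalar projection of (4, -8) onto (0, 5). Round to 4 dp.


u.v = -40, |v| = sqrt(25) = 5
Scalar projection = u.v / |v| = -40 / sqrt(25) = -8

-8


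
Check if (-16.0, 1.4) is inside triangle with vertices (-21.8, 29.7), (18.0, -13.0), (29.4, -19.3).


Cross products: AB x AP = -878.68, BC x BP = -50.04, CA x CP = 1164.76
All same sign? no

No, outside


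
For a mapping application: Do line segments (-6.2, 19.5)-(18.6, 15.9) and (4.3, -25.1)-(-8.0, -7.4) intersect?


Cross products: d1=-362.73, d2=-757.41, d3=-1068.28, d4=-673.6
d1*d2 < 0 and d3*d4 < 0? no

No, they don't intersect


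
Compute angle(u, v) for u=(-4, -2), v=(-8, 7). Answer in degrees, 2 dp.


u.v = 18, |u| = sqrt(20) = 4.4721, |v| = sqrt(113) = 10.6301
cos(theta) = u.v/(|u||v|) = 18/sqrt(2260) = 0.378633
theta = acos(0.378633) = 67.75 degrees

67.75 degrees


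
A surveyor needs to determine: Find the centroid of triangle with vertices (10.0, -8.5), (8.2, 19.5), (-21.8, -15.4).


Centroid = ((x_A+x_B+x_C)/3, (y_A+y_B+y_C)/3)
= ((10+8.2+(-21.8))/3, ((-8.5)+19.5+(-15.4))/3)
= (-1.2, -1.4667)

(-1.2, -1.4667)


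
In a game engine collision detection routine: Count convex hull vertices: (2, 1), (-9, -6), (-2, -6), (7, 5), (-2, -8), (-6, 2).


Convex hull vertices (CCW): (-9, -6), (-2, -8), (7, 5), (-6, 2)
Count = 4

4


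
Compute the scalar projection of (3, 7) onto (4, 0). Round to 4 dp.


u.v = 12, |v| = sqrt(16) = 4
Scalar projection = u.v / |v| = 12 / sqrt(16) = 3

3


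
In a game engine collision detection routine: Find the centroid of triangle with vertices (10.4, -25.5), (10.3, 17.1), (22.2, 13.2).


Centroid = ((x_A+x_B+x_C)/3, (y_A+y_B+y_C)/3)
= ((10.4+10.3+22.2)/3, ((-25.5)+17.1+13.2)/3)
= (14.3, 1.6)

(14.3, 1.6)


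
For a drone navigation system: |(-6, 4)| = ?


|u| = sqrt((-6)^2 + 4^2) = sqrt(52) = 7.2111

7.2111


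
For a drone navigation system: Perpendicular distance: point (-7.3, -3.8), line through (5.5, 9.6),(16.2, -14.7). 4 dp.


|cross product| = 454.42
|line direction| = sqrt(704.98) = 26.5515
Distance = 454.42/sqrt(704.98) = 17.1147

17.1147


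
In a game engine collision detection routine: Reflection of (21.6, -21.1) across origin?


Reflection over origin: (x,y) -> (-x,-y)
(21.6, -21.1) -> (-21.6, 21.1)

(-21.6, 21.1)


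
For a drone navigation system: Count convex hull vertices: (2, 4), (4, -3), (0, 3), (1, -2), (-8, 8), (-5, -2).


Convex hull vertices (CCW): (-8, 8), (-5, -2), (4, -3), (2, 4)
Count = 4

4


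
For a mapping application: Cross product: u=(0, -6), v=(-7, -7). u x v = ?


u x v = u_x*v_y - u_y*v_x = 0*(-7) - (-6)*(-7)
= 0 - 42 = -42

-42


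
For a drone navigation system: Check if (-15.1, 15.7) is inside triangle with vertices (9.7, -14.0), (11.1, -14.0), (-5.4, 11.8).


Cross products: AB x AP = 41.58, BC x BP = 185.91, CA x CP = -191.37
All same sign? no

No, outside


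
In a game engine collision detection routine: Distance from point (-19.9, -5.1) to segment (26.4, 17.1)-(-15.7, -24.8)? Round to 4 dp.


Project P onto AB: t = 0.8162 (clamped to [0,1])
Closest point on segment: (-7.9601, -17.0969)
Distance: 16.9259

16.9259


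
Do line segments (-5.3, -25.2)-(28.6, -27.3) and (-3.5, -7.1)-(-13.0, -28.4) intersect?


Cross products: d1=133.61, d2=875.63, d3=617.37, d4=-124.65
d1*d2 < 0 and d3*d4 < 0? no

No, they don't intersect


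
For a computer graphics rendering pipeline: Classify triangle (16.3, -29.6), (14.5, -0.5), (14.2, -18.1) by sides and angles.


Side lengths squared: AB^2=850.05, BC^2=309.85, CA^2=136.66
Sorted: [136.66, 309.85, 850.05]
By sides: Scalene, By angles: Obtuse

Scalene, Obtuse


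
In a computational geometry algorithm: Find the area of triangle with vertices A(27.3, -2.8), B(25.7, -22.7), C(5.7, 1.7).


Area = |x_A(y_B-y_C) + x_B(y_C-y_A) + x_C(y_A-y_B)|/2
= |(-666.12) + 115.65 + 113.43|/2
= 437.04/2 = 218.52

218.52


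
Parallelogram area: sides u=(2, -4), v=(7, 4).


|u x v| = |2*4 - (-4)*7|
= |8 - (-28)| = 36

36


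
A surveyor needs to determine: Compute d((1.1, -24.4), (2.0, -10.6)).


dx=0.9, dy=13.8
d^2 = 0.9^2 + 13.8^2 = 191.25
d = sqrt(191.25) = 13.8293

13.8293


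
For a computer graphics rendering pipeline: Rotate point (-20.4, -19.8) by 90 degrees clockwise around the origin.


90° CW: (x,y) -> (y, -x)
(-20.4,-19.8) -> (-19.8, 20.4)

(-19.8, 20.4)


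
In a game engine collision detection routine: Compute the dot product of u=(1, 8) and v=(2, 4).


u . v = u_x*v_x + u_y*v_y = 1*2 + 8*4
= 2 + 32 = 34

34


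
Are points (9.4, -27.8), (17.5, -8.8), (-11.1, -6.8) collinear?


Cross product: (17.5-9.4)*((-6.8)-(-27.8)) - ((-8.8)-(-27.8))*((-11.1)-9.4)
= 559.6

No, not collinear


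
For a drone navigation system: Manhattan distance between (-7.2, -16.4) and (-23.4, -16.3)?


|(-7.2)-(-23.4)| + |(-16.4)-(-16.3)| = 16.2 + 0.1 = 16.3

16.3


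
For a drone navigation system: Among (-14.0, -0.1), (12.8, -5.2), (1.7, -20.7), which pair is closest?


d(P0,P1) = 27.2809, d(P0,P2) = 25.9008, d(P1,P2) = 19.0646
Closest: P1 and P2

Closest pair: (12.8, -5.2) and (1.7, -20.7), distance = 19.0646


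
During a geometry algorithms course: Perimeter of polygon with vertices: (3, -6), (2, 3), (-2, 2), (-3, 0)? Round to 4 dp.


Sides: (3, -6)->(2, 3): sqrt(82) = 9.055385, (2, 3)->(-2, 2): sqrt(17) = 4.123106, (-2, 2)->(-3, 0): sqrt(5) = 2.236068, (-3, 0)->(3, -6): sqrt(72) = 8.485281
Sum = 23.89984
Perimeter = 23.8998

23.8998


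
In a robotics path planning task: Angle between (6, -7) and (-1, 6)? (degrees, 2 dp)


u.v = -48, |u| = sqrt(85) = 9.2195, |v| = sqrt(37) = 6.0828
cos(theta) = u.v/(|u||v|) = -48/sqrt(3145) = -0.855916
theta = acos(-0.855916) = 148.86 degrees

148.86 degrees


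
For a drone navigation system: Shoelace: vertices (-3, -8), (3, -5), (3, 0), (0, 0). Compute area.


Shoelace sum: ((-3)*(-5) - 3*(-8)) + (3*0 - 3*(-5)) + (3*0 - 0*0) + (0*(-8) - (-3)*0)
= 54
Area = |54|/2 = 27

27


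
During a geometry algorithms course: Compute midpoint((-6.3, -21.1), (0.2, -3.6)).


M = (((-6.3)+0.2)/2, ((-21.1)+(-3.6))/2)
= (-3.05, -12.35)

(-3.05, -12.35)


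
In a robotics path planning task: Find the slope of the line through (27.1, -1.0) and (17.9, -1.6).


slope = (y2-y1)/(x2-x1) = ((-1.6)-(-1))/(17.9-27.1) = (-0.6)/(-9.2) = 0.0652

0.0652


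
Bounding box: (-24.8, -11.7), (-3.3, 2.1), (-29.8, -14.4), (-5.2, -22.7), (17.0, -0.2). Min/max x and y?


x range: [-29.8, 17]
y range: [-22.7, 2.1]
Bounding box: (-29.8,-22.7) to (17,2.1)

(-29.8,-22.7) to (17,2.1)


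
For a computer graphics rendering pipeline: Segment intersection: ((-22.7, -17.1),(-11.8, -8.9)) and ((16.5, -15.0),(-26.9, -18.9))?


Cross products: d1=-61.74, d2=-375.11, d3=-298.55, d4=14.82
d1*d2 < 0 and d3*d4 < 0? no

No, they don't intersect


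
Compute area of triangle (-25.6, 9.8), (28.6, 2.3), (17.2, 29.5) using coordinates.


Area = |x_A(y_B-y_C) + x_B(y_C-y_A) + x_C(y_A-y_B)|/2
= |696.32 + 563.42 + 129|/2
= 1388.74/2 = 694.37

694.37


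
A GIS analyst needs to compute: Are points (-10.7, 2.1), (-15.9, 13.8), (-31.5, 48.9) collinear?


Cross product: ((-15.9)-(-10.7))*(48.9-2.1) - (13.8-2.1)*((-31.5)-(-10.7))
= 0

Yes, collinear


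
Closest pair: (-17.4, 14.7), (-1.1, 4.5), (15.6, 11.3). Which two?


d(P0,P1) = 19.2284, d(P0,P2) = 33.1747, d(P1,P2) = 18.0314
Closest: P1 and P2

Closest pair: (-1.1, 4.5) and (15.6, 11.3), distance = 18.0314


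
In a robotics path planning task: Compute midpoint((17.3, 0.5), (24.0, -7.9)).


M = ((17.3+24)/2, (0.5+(-7.9))/2)
= (20.65, -3.7)

(20.65, -3.7)


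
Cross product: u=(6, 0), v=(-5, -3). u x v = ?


u x v = u_x*v_y - u_y*v_x = 6*(-3) - 0*(-5)
= (-18) - 0 = -18

-18


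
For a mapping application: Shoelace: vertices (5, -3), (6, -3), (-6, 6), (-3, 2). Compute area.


Shoelace sum: (5*(-3) - 6*(-3)) + (6*6 - (-6)*(-3)) + ((-6)*2 - (-3)*6) + ((-3)*(-3) - 5*2)
= 26
Area = |26|/2 = 13

13


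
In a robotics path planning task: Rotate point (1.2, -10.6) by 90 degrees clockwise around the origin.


90° CW: (x,y) -> (y, -x)
(1.2,-10.6) -> (-10.6, -1.2)

(-10.6, -1.2)


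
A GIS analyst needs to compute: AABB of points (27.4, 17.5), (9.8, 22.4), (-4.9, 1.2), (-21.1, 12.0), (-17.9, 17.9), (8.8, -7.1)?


x range: [-21.1, 27.4]
y range: [-7.1, 22.4]
Bounding box: (-21.1,-7.1) to (27.4,22.4)

(-21.1,-7.1) to (27.4,22.4)


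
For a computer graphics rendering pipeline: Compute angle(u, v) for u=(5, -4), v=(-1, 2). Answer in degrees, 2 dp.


u.v = -13, |u| = sqrt(41) = 6.4031, |v| = sqrt(5) = 2.2361
cos(theta) = u.v/(|u||v|) = -13/sqrt(205) = -0.907959
theta = acos(-0.907959) = 155.22 degrees

155.22 degrees


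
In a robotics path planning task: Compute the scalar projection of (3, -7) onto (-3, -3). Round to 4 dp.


u.v = 12, |v| = sqrt(18) = 4.2426
Scalar projection = u.v / |v| = 12 / sqrt(18) = 2.8284

2.8284


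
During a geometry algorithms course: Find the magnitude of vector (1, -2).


|u| = sqrt(1^2 + (-2)^2) = sqrt(5) = 2.2361

2.2361


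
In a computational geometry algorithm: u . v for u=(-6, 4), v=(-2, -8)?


u . v = u_x*v_x + u_y*v_y = (-6)*(-2) + 4*(-8)
= 12 + (-32) = -20

-20


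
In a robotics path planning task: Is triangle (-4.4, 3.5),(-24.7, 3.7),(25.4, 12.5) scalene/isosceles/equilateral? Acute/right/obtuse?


Side lengths squared: AB^2=412.13, BC^2=2587.45, CA^2=969.04
Sorted: [412.13, 969.04, 2587.45]
By sides: Scalene, By angles: Obtuse

Scalene, Obtuse


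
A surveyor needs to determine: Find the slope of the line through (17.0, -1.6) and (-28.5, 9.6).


slope = (y2-y1)/(x2-x1) = (9.6-(-1.6))/((-28.5)-17) = 11.2/(-45.5) = -0.2462

-0.2462


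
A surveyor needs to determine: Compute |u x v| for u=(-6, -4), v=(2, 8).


|u x v| = |(-6)*8 - (-4)*2|
= |(-48) - (-8)| = 40

40


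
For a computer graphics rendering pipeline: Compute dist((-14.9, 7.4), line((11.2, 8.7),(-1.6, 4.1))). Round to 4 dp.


|cross product| = 103.42
|line direction| = sqrt(185) = 13.6015
Distance = 103.42/sqrt(185) = 7.6036

7.6036


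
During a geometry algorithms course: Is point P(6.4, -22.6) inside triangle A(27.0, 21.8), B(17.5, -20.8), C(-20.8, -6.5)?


Cross products: AB x AP = -455.76, BC x BP = 227.67, CA x CP = -1539.34
All same sign? no

No, outside


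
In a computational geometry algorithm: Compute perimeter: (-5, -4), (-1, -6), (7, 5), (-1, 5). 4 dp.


Sides: (-5, -4)->(-1, -6): sqrt(20) = 4.472136, (-1, -6)->(7, 5): sqrt(185) = 13.601471, (7, 5)->(-1, 5): sqrt(64) = 8, (-1, 5)->(-5, -4): sqrt(97) = 9.848858
Sum = 35.922465
Perimeter = 35.9225

35.9225
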